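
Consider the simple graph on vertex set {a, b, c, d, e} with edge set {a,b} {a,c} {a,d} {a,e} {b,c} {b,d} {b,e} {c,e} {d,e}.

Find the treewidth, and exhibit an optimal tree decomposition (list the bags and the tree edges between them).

Every bag has size at most 4, so the width is 4 − 1 = 3 and tw(G) ≤ 3. For the lower bound, the 4 vertices {a, b, d, e} are pairwise adjacent, and any tree decomposition puts a clique entirely inside one bag — forcing width ≥ 3. Combining the bounds, tw(G) = 3.

Treewidth 3.
One optimal decomposition is:
Bags: B1 = {a, b, d, e}  B2 = {a, b, c, e}
Tree: B1–B2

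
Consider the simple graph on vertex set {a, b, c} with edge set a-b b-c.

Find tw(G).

A width-1 tree decomposition is:
Bags: B1 = {a, b}  B2 = {b, c}
Tree: B1–B2
Every bag has size at most 2, so the width is 2 − 1 = 1 and tw(G) ≤ 1. Since G has at least one edge (e.g. a–b), it is not an edgeless graph, so tw(G) ≥ 1. Hence tw(G) = 1 exactly.

1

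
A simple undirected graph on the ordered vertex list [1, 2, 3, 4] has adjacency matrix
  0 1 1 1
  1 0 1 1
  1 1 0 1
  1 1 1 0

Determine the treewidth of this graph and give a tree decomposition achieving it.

A single bag containing all 4 vertices is trivially a valid decomposition of width 3. Conversely, {1, 2, 3, 4} is a clique of size 4, and the vertices of any clique must share a bag in every tree decomposition; so some bag has ≥ 4 vertices and tw(G) ≥ 3. Therefore the treewidth is 3.

Treewidth 3.
Bags: B1 = {1, 2, 3, 4}
Tree: (single bag)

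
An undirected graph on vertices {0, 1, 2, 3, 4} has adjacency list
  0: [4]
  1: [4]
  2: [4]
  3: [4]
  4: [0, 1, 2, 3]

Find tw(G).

1

A width-1 tree decomposition is:
Bags: B1 = {1, 4}  B2 = {3, 4}  B3 = {0, 4}  B4 = {2, 4}
Tree: B1–B2, B2–B3, B1–B4
Every bag has size at most 2, so the width is 2 − 1 = 1 and tw(G) ≤ 1. G has an edge, so its treewidth is at least 1. The upper and lower bounds meet at 1, so that is the treewidth.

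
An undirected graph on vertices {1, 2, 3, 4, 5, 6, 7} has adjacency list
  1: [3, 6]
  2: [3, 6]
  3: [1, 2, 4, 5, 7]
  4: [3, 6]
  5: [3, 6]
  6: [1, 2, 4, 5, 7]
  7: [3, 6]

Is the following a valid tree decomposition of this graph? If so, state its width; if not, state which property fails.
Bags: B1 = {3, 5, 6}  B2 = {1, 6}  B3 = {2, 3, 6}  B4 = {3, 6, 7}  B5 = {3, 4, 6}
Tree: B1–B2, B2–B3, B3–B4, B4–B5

No — edge (3,1) lies in no bag.

A tree decomposition must satisfy three properties: every vertex lies in some bag; for every edge, both endpoints lie together in some bag; and for every vertex, the bags containing it form a connected subtree. Here edge (3,1) lies in no bag, so the decomposition is invalid.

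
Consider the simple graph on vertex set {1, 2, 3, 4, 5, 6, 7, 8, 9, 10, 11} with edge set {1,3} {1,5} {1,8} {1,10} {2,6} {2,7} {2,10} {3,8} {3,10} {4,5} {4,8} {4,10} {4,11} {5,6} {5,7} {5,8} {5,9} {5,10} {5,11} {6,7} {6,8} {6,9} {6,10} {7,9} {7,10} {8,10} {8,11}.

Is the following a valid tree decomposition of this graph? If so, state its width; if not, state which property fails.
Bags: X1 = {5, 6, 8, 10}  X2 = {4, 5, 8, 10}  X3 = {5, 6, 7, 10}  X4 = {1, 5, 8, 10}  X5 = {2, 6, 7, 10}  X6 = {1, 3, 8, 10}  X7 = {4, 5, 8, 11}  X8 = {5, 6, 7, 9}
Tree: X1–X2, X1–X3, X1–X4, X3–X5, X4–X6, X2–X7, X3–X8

Yes; width 3.

Vertex coverage: the bags together contain {1, 2, 3, 4, 5, 6, 7, 8, 9, 10, 11}, the full vertex set. Edge coverage: each edge of G has both endpoints in at least one bag. Running intersection: for every vertex, the bags containing it form a connected subtree. All three properties hold, so this is a valid tree decomposition of width max|bag| − 1 = 3, and hence tw(G) ≤ 3.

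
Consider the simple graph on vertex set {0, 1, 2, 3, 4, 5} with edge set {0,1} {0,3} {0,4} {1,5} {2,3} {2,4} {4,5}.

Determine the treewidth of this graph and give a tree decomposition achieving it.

Every bag has size at most 3, so the width is 3 − 1 = 2 and tw(G) ≤ 2. The edges 5–1–0–4–5 form a cycle, so G is not a tree and its treewidth is at least 2. Therefore the treewidth is 2.

Treewidth 2.
One such decomposition:
Bags: B1 = {1, 4, 5}  B2 = {0, 1, 4}  B3 = {0, 2, 4}  B4 = {0, 2, 3}
Tree: B1–B2, B2–B3, B3–B4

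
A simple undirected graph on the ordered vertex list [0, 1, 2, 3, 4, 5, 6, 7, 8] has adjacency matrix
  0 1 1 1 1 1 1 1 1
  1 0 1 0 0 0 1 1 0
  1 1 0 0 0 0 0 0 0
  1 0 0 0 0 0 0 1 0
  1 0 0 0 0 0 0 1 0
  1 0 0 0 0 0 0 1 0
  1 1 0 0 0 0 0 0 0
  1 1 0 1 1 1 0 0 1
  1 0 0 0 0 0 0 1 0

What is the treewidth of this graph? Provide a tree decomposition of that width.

Treewidth 2.
One optimal decomposition is:
Bags: B1 = {0, 5, 7}  B2 = {0, 1, 7}  B3 = {0, 4, 7}  B4 = {0, 1, 6}  B5 = {0, 7, 8}  B6 = {0, 1, 2}  B7 = {0, 3, 7}
Tree: B1–B2, B1–B3, B2–B4, B2–B5, B2–B6, B5–B7

Every bag has size at most 3, so the width is 3 − 1 = 2 and tw(G) ≤ 2. On the other hand G contains the 3-clique {0, 1, 2}. A clique must lie in a single bag of any decomposition, so no decomposition can have width below 2. Combining the bounds, tw(G) = 2.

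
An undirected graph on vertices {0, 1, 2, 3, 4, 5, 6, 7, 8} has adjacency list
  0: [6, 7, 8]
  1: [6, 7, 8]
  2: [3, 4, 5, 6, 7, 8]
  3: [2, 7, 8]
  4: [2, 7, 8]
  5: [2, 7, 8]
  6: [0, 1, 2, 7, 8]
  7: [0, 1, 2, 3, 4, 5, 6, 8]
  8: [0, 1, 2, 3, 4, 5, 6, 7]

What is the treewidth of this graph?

A width-3 tree decomposition is:
Bags: B1 = {2, 6, 7, 8}  B2 = {2, 5, 7, 8}  B3 = {0, 6, 7, 8}  B4 = {1, 6, 7, 8}  B5 = {2, 3, 7, 8}  B6 = {2, 4, 7, 8}
Tree: B1–B2, B1–B3, B1–B4, B1–B5, B2–B6
The largest bag has 4 vertices, giving width 3; this decomposition certifies tw(G) ≤ 3. On the other hand G contains the 4-clique {0, 6, 7, 8}. A clique must lie in a single bag of any decomposition, so no decomposition can have width below 3. Hence tw(G) = 3 exactly.

3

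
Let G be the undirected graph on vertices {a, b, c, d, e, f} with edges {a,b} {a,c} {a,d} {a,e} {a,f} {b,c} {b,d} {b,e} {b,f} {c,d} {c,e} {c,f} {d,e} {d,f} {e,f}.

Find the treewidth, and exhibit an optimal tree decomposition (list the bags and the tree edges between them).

Treewidth 5.
One such decomposition:
Bags: B1 = {a, b, c, d, e, f}
Tree: (single bag)

With just one bag of size 6, the width is 6 − 1 = 5, so tw(G) ≤ 5. Conversely, {a, b, c, d, e, f} is a clique of size 6, and the vertices of any clique must share a bag in every tree decomposition; so some bag has ≥ 6 vertices and tw(G) ≥ 5. Therefore the treewidth is 5.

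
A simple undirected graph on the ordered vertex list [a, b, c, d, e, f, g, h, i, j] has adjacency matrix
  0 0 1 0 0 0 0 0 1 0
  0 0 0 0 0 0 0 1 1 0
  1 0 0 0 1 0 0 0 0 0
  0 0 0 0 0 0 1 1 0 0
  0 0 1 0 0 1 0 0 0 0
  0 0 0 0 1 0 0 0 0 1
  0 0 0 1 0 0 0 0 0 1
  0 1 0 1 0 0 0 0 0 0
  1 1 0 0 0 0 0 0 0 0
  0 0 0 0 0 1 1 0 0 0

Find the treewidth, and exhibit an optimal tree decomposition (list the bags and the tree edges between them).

Every bag has size at most 3, so the width is 3 − 1 = 2 and tw(G) ≤ 2. The edges c–a–i–b–h–d–g–j–f–e–c form a cycle, so G is not a tree and its treewidth is at least 2. Combining the bounds, tw(G) = 2.

Treewidth 2.
Bags: B1 = {a, c, i}  B2 = {b, c, i}  B3 = {b, c, h}  B4 = {c, d, h}  B5 = {c, d, g}  B6 = {c, g, j}  B7 = {c, f, j}  B8 = {c, e, f}
Tree: B1–B2, B2–B3, B3–B4, B4–B5, B5–B6, B6–B7, B7–B8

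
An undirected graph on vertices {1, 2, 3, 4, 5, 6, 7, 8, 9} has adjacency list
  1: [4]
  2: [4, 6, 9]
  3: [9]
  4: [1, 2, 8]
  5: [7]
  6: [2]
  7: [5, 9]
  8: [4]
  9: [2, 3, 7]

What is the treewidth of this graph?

1

A width-1 tree decomposition is:
Bags: B1 = {2, 9}  B2 = {2, 4}  B3 = {3, 9}  B4 = {2, 6}  B5 = {7, 9}  B6 = {5, 7}  B7 = {1, 4}  B8 = {4, 8}
Tree: B1–B2, B1–B3, B1–B4, B1–B5, B5–B6, B2–B7, B7–B8
The largest bag has 2 vertices, giving width 1; this decomposition certifies tw(G) ≤ 1. Any graph with an edge has treewidth ≥ 1, and G has the edge 9–2. The upper and lower bounds meet at 1, so that is the treewidth.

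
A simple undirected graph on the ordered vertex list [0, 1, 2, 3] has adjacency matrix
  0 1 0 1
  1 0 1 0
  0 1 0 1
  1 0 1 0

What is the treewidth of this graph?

2

A width-2 tree decomposition is:
Bags: B1 = {0, 1, 3}  B2 = {1, 2, 3}
Tree: B1–B2
Each bag holds 3 vertices, so the decomposition has width 2, which upper-bounds the treewidth. The edges 3–0–1–2–3 form a cycle, so G is not a tree and its treewidth is at least 2. Therefore the treewidth is 2.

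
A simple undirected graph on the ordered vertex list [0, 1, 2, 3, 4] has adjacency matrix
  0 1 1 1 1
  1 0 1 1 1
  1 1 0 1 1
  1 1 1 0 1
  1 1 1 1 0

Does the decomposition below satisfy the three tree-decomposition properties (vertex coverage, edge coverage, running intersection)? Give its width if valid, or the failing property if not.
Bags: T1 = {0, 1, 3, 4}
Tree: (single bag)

A tree decomposition must satisfy three properties: every vertex lies in some bag; for every edge, both endpoints lie together in some bag; and for every vertex, the bags containing it form a connected subtree. Here vertex 2 appears in no bag, so the decomposition is invalid.

No — vertex 2 appears in no bag.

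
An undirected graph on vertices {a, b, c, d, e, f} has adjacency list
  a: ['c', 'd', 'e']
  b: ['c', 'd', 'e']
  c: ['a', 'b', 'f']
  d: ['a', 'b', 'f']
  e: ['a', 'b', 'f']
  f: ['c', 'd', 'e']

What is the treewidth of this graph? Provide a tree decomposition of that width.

Every bag has size at most 4, so the width is 4 − 1 = 3 and tw(G) ≤ 3. For the lower bound: the 4 vertex sets {a,e}, {b,c}, {f}, {d} are disjoint, each induces a connected subgraph, and every pair is joined by at least one edge of G. Contracting each set to a single vertex therefore yields K_{4} as a minor, and since treewidth is minor-monotone, tw(G) ≥ tw(K_{4}) = 3. Therefore the treewidth is 3.

Treewidth 3.
One optimal decomposition is:
Bags: B1 = {a, b, e, f}  B2 = {a, b, c, f}  B3 = {a, b, d, f}
Tree: B1–B2, B2–B3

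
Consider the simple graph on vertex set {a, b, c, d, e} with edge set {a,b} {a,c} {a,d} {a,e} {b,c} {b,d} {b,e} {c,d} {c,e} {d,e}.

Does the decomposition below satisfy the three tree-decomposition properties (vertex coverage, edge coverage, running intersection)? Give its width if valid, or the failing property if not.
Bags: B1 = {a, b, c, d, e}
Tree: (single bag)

Yes; width 4.

Vertex coverage: the bags together contain {a, b, c, d, e}, the full vertex set. Edge coverage: each edge of G has both endpoints in at least one bag. Running intersection: for every vertex, the bags containing it form a connected subtree. All three properties hold, so this is a valid tree decomposition of width max|bag| − 1 = 4, and hence tw(G) ≤ 4.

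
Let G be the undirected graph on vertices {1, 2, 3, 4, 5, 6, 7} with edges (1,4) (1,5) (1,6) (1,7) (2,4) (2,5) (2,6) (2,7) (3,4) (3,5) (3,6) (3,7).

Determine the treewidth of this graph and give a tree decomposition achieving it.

Treewidth 3.
One optimal decomposition is:
Bags: B1 = {1, 2, 3, 4}  B2 = {1, 2, 3, 6}  B3 = {1, 2, 3, 7}  B4 = {1, 2, 3, 5}
Tree: B1–B2, B2–B3, B3–B4

Each bag holds 4 vertices, so the decomposition has width 3, which upper-bounds the treewidth. For the lower bound: the 4 vertex sets {3,4}, {1,6}, {2}, {7} are disjoint, each induces a connected subgraph, and every pair is joined by at least one edge of G. Contracting each set to a single vertex therefore yields K_{4} as a minor, and since treewidth is minor-monotone, tw(G) ≥ tw(K_{4}) = 3. The upper and lower bounds meet at 3, so that is the treewidth.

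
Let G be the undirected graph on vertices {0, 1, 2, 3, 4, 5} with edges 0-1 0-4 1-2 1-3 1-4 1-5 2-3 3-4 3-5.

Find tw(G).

A width-2 tree decomposition is:
Bags: B1 = {1, 2, 3}  B2 = {1, 3, 5}  B3 = {1, 3, 4}  B4 = {0, 1, 4}
Tree: B1–B2, B1–B3, B3–B4
Every bag has size at most 3, so the width is 3 − 1 = 2 and tw(G) ≤ 2. On the other hand G contains the 3-clique {0, 1, 4}. A clique must lie in a single bag of any decomposition, so no decomposition can have width below 2. Therefore the treewidth is 2.

2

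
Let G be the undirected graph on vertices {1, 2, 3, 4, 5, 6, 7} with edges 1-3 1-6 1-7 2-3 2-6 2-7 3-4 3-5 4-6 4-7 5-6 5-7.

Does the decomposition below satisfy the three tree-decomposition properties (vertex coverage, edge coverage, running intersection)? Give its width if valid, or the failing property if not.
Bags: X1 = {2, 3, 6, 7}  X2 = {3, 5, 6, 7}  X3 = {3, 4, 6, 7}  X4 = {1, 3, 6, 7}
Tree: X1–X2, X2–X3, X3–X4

Yes; width 3.

Checking the three conditions: (i) the bags cover all of {1, 2, 3, 4, 5, 6, 7}; (ii) for each edge, some bag contains both endpoints; (iii) the bags containing any fixed vertex form a subtree. All hold, so the decomposition is valid with width 4 − 1 = 3.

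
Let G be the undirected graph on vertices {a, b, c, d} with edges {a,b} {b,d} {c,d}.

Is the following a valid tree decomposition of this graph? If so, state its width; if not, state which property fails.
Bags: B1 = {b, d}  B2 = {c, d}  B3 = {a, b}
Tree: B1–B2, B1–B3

Every vertex of G appears in some bag (union = {a, b, c, d}); every edge is covered by a bag; and for each vertex v the set of bags containing v is connected in the bag tree. The decomposition is therefore valid. The largest bag has 2 vertices, so the width is 1.

Yes; width 1.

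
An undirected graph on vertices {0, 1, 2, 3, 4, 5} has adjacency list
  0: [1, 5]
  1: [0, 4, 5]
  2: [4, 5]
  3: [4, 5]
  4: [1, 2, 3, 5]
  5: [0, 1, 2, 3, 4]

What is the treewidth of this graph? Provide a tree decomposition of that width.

Treewidth 2.
One such decomposition:
Bags: B1 = {3, 4, 5}  B2 = {1, 4, 5}  B3 = {0, 1, 5}  B4 = {2, 4, 5}
Tree: B1–B2, B2–B3, B1–B4

Every bag has size at most 3, so the width is 3 − 1 = 2 and tw(G) ≤ 2. On the other hand G contains the 3-clique {0, 1, 5}. A clique must lie in a single bag of any decomposition, so no decomposition can have width below 2. Hence tw(G) = 2 exactly.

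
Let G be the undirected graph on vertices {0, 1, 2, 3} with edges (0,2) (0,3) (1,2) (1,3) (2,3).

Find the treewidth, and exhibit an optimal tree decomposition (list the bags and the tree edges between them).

Each bag holds 3 vertices, so the decomposition has width 2, which upper-bounds the treewidth. On the other hand G contains the 3-clique {0, 2, 3}. A clique must lie in a single bag of any decomposition, so no decomposition can have width below 2. Hence tw(G) = 2 exactly.

Treewidth 2.
One such decomposition:
Bags: B1 = {1, 2, 3}  B2 = {0, 2, 3}
Tree: B1–B2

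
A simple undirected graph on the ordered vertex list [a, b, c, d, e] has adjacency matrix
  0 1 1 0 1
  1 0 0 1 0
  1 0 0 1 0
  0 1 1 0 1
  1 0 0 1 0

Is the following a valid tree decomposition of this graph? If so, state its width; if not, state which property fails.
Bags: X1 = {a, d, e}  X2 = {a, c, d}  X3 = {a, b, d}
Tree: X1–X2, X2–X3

Every vertex of G appears in some bag (union = {a, b, c, d, e}); every edge is covered by a bag; and for each vertex v the set of bags containing v is connected in the bag tree. The decomposition is therefore valid. The largest bag has 3 vertices, so the width is 2.

Yes; width 2.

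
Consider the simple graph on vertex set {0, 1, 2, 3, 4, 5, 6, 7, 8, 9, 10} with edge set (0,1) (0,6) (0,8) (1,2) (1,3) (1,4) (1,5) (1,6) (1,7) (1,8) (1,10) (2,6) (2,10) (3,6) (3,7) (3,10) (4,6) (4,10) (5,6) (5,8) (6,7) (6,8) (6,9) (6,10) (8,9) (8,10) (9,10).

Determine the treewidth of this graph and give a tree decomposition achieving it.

Treewidth 3.
One such decomposition:
Bags: B1 = {1, 6, 8, 10}  B2 = {1, 4, 6, 10}  B3 = {6, 8, 9, 10}  B4 = {1, 3, 6, 10}  B5 = {1, 2, 6, 10}  B6 = {0, 1, 6, 8}  B7 = {1, 3, 6, 7}  B8 = {1, 5, 6, 8}
Tree: B1–B2, B1–B3, B1–B4, B1–B5, B1–B6, B4–B7, B6–B8

Every bag has size at most 4, so the width is 4 − 1 = 3 and tw(G) ≤ 3. For the lower bound, the 4 vertices {0, 1, 6, 8} are pairwise adjacent, and any tree decomposition puts a clique entirely inside one bag — forcing width ≥ 3. Hence tw(G) = 3 exactly.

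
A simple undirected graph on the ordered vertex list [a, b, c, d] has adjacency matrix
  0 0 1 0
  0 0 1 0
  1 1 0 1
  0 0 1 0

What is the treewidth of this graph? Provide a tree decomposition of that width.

Treewidth 1.
One optimal decomposition is:
Bags: B1 = {b, c}  B2 = {c, d}  B3 = {a, c}
Tree: B1–B2, B1–B3

The largest bag has 2 vertices, giving width 1; this decomposition certifies tw(G) ≤ 1. G has an edge, so its treewidth is at least 1. Hence tw(G) = 1 exactly.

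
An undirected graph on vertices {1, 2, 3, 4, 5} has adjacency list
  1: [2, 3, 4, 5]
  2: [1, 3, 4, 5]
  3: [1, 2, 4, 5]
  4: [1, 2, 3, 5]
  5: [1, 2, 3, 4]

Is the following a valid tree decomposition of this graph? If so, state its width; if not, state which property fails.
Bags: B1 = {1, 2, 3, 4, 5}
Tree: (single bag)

Vertex coverage: the bags together contain {1, 2, 3, 4, 5}, the full vertex set. Edge coverage: each edge of G has both endpoints in at least one bag. Running intersection: for every vertex, the bags containing it form a connected subtree. All three properties hold, so this is a valid tree decomposition of width max|bag| − 1 = 4, and hence tw(G) ≤ 4.

Yes; width 4.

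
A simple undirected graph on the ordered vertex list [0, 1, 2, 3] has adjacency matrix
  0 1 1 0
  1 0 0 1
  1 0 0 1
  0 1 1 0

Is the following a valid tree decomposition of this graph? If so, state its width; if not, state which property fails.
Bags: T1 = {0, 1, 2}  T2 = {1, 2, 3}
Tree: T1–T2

Yes; width 2.

Every vertex of G appears in some bag (union = {0, 1, 2, 3}); every edge is covered by a bag; and for each vertex v the set of bags containing v is connected in the bag tree. The decomposition is therefore valid. The largest bag has 3 vertices, so the width is 2.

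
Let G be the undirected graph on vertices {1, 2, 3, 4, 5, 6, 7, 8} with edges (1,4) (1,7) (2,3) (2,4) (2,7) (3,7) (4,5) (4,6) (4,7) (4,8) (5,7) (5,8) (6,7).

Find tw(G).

A width-2 tree decomposition is:
Bags: B1 = {2, 4, 7}  B2 = {4, 5, 7}  B3 = {4, 5, 8}  B4 = {4, 6, 7}  B5 = {1, 4, 7}  B6 = {2, 3, 7}
Tree: B1–B2, B2–B3, B1–B4, B2–B5, B1–B6
The largest bag has 3 vertices, giving width 2; this decomposition certifies tw(G) ≤ 2. Conversely, {2, 3, 7} is a clique of size 3, and the vertices of any clique must share a bag in every tree decomposition; so some bag has ≥ 3 vertices and tw(G) ≥ 2. Hence tw(G) = 2 exactly.

2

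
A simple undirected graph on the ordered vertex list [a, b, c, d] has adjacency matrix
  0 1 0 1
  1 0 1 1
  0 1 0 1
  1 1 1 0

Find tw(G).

A width-2 tree decomposition is:
Bags: B1 = {b, c, d}  B2 = {a, b, d}
Tree: B1–B2
The largest bag has 3 vertices, giving width 2; this decomposition certifies tw(G) ≤ 2. Conversely, {b, c, d} is a clique of size 3, and the vertices of any clique must share a bag in every tree decomposition; so some bag has ≥ 3 vertices and tw(G) ≥ 2. The upper and lower bounds meet at 2, so that is the treewidth.

2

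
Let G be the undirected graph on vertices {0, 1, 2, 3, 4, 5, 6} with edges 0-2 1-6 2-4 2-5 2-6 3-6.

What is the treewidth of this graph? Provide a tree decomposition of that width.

The largest bag has 2 vertices, giving width 1; this decomposition certifies tw(G) ≤ 1. G has an edge, so its treewidth is at least 1. Hence tw(G) = 1 exactly.

Treewidth 1.
Bags: B1 = {2, 6}  B2 = {1, 6}  B3 = {2, 4}  B4 = {0, 2}  B5 = {2, 5}  B6 = {3, 6}
Tree: B1–B2, B1–B3, B3–B4, B1–B5, B1–B6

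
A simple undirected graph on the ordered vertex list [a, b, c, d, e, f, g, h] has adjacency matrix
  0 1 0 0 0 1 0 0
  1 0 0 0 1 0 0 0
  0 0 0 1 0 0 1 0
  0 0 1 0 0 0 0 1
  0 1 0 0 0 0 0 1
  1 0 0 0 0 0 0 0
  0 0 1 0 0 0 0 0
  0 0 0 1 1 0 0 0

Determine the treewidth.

A width-1 tree decomposition is:
Bags: B1 = {a, f}  B2 = {a, b}  B3 = {b, e}  B4 = {e, h}  B5 = {d, h}  B6 = {c, d}  B7 = {c, g}
Tree: B1–B2, B2–B3, B3–B4, B4–B5, B5–B6, B6–B7
Each bag holds 2 vertices, so the decomposition has width 1, which upper-bounds the treewidth. G has an edge, so its treewidth is at least 1. Hence tw(G) = 1 exactly.

1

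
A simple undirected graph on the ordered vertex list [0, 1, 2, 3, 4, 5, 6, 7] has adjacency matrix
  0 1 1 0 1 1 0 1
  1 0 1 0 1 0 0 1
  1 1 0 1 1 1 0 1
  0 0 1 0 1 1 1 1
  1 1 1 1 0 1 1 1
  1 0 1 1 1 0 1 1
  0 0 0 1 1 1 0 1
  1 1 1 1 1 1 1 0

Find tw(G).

4

A width-4 tree decomposition is:
Bags: B1 = {2, 3, 4, 5, 7}  B2 = {0, 2, 4, 5, 7}  B3 = {0, 1, 2, 4, 7}  B4 = {3, 4, 5, 6, 7}
Tree: B1–B2, B2–B3, B1–B4
Each bag holds 5 vertices, so the decomposition has width 4, which upper-bounds the treewidth. For the lower bound, the 5 vertices {0, 1, 2, 4, 7} are pairwise adjacent, and any tree decomposition puts a clique entirely inside one bag — forcing width ≥ 4. Hence tw(G) = 4 exactly.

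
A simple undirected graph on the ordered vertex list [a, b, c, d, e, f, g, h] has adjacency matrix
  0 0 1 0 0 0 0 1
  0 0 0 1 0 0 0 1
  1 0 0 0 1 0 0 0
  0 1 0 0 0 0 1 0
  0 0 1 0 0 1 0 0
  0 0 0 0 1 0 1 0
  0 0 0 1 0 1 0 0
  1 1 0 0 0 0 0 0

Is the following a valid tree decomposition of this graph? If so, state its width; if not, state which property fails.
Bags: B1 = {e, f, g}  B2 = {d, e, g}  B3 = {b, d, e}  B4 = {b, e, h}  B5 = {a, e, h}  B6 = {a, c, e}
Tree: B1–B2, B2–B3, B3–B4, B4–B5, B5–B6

Yes; width 2.

Checking the three conditions: (i) the bags cover all of {a, b, c, d, e, f, g, h}; (ii) for each edge, some bag contains both endpoints; (iii) the bags containing any fixed vertex form a subtree. All hold, so the decomposition is valid with width 3 − 1 = 2.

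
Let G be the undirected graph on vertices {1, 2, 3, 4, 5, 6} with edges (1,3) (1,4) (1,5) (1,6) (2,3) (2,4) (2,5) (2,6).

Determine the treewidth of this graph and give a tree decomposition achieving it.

Treewidth 2.
One such decomposition:
Bags: B1 = {1, 2, 3}  B2 = {1, 2, 5}  B3 = {1, 2, 4}  B4 = {1, 2, 6}
Tree: B1–B2, B2–B3, B3–B4

Each bag holds 3 vertices, so the decomposition has width 2, which upper-bounds the treewidth. For the lower bound, G contains the cycle 1–3–2–5–1, so G is not a forest; only forests have treewidth ≤ 1, hence tw(G) ≥ 2. The upper and lower bounds meet at 2, so that is the treewidth.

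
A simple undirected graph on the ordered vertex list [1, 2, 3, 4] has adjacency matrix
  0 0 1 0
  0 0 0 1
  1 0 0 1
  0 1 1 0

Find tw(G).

1

A width-1 tree decomposition is:
Bags: B1 = {3, 4}  B2 = {1, 3}  B3 = {2, 4}
Tree: B1–B2, B1–B3
Every bag has size at most 2, so the width is 2 − 1 = 1 and tw(G) ≤ 1. G has an edge, so its treewidth is at least 1. The upper and lower bounds meet at 1, so that is the treewidth.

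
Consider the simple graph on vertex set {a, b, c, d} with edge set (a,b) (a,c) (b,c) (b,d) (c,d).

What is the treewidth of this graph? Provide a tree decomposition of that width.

Every bag has size at most 3, so the width is 3 − 1 = 2 and tw(G) ≤ 2. On the other hand G contains the 3-clique {b, c, d}. A clique must lie in a single bag of any decomposition, so no decomposition can have width below 2. Therefore the treewidth is 2.

Treewidth 2.
Bags: B1 = {a, b, c}  B2 = {b, c, d}
Tree: B1–B2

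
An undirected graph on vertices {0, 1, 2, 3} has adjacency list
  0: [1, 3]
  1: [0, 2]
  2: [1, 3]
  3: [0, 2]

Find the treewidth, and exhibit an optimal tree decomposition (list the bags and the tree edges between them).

Treewidth 2.
One optimal decomposition is:
Bags: B1 = {0, 2, 3}  B2 = {0, 1, 2}
Tree: B1–B2

The largest bag has 3 vertices, giving width 2; this decomposition certifies tw(G) ≤ 2. For the lower bound, G contains the cycle 0–3–2–1–0, so G is not a forest; only forests have treewidth ≤ 1, hence tw(G) ≥ 2. The upper and lower bounds meet at 2, so that is the treewidth.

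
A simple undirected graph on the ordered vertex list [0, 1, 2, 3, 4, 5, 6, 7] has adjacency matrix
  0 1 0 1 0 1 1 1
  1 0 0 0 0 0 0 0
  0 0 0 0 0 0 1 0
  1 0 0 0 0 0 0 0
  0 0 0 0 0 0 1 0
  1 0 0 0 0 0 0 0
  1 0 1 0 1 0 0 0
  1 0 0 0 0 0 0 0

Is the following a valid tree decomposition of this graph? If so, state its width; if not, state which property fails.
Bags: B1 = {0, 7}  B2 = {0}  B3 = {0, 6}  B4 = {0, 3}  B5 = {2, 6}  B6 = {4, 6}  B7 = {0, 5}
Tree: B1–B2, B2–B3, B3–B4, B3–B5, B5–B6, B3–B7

A tree decomposition must satisfy three properties: every vertex lies in some bag; for every edge, both endpoints lie together in some bag; and for every vertex, the bags containing it form a connected subtree. Here vertex 1 appears in no bag, so the decomposition is invalid.

No — vertex 1 appears in no bag.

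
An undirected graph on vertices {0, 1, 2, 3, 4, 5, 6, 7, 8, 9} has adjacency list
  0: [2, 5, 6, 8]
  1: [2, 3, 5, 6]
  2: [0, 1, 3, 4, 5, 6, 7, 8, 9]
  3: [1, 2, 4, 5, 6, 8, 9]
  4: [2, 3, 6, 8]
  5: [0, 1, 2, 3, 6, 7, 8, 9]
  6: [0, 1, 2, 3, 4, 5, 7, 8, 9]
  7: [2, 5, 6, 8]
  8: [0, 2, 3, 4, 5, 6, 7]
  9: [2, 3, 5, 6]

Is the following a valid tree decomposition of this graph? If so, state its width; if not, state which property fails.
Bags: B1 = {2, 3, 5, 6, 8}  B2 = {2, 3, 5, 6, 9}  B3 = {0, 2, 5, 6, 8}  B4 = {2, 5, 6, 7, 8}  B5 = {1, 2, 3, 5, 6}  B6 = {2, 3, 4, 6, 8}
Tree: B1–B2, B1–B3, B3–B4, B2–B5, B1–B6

Checking the three conditions: (i) the bags cover all of {0, 1, 2, 3, 4, 5, 6, 7, 8, 9}; (ii) for each edge, some bag contains both endpoints; (iii) the bags containing any fixed vertex form a subtree. All hold, so the decomposition is valid with width 5 − 1 = 4.

Yes; width 4.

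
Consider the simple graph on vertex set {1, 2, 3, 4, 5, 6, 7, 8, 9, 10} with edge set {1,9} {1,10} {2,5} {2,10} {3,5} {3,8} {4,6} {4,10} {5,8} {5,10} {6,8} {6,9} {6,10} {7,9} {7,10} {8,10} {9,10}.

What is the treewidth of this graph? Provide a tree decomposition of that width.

Treewidth 2.
One optimal decomposition is:
Bags: B1 = {4, 6, 10}  B2 = {6, 8, 10}  B3 = {6, 9, 10}  B4 = {5, 8, 10}  B5 = {1, 9, 10}  B6 = {2, 5, 10}  B7 = {7, 9, 10}  B8 = {3, 5, 8}
Tree: B1–B2, B2–B3, B2–B4, B3–B5, B4–B6, B5–B7, B4–B8

Each bag holds 3 vertices, so the decomposition has width 2, which upper-bounds the treewidth. Conversely, {1, 9, 10} is a clique of size 3, and the vertices of any clique must share a bag in every tree decomposition; so some bag has ≥ 3 vertices and tw(G) ≥ 2. Hence tw(G) = 2 exactly.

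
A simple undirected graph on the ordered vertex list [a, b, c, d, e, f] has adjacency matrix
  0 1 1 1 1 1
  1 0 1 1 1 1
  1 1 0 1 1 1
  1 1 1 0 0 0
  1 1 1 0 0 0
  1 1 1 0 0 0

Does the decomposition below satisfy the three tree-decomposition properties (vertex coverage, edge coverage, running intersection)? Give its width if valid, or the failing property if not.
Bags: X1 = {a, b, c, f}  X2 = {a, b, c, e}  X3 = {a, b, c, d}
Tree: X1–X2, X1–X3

Yes; width 3.

Vertex coverage: the bags together contain {a, b, c, d, e, f}, the full vertex set. Edge coverage: each edge of G has both endpoints in at least one bag. Running intersection: for every vertex, the bags containing it form a connected subtree. All three properties hold, so this is a valid tree decomposition of width max|bag| − 1 = 3, and hence tw(G) ≤ 3.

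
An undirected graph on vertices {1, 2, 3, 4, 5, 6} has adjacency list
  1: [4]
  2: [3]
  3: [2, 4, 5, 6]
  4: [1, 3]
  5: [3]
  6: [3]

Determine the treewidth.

A width-1 tree decomposition is:
Bags: B1 = {3, 5}  B2 = {3, 4}  B3 = {1, 4}  B4 = {3, 6}  B5 = {2, 3}
Tree: B1–B2, B2–B3, B2–B4, B2–B5
Each bag holds 2 vertices, so the decomposition has width 1, which upper-bounds the treewidth. Since G has at least one edge (e.g. 5–3), it is not an edgeless graph, so tw(G) ≥ 1. Combining the bounds, tw(G) = 1.

1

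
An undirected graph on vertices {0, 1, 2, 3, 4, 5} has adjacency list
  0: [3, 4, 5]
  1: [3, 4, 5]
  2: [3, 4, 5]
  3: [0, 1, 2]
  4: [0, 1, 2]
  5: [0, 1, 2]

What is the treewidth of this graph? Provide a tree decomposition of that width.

Every bag has size at most 4, so the width is 4 − 1 = 3 and tw(G) ≤ 3. For the lower bound: the 4 vertex sets {2,5}, {0,3}, {4}, {1} are disjoint, each induces a connected subgraph, and every pair is joined by at least one edge of G. Contracting each set to a single vertex therefore yields K_{4} as a minor, and since treewidth is minor-monotone, tw(G) ≥ tw(K_{4}) = 3. Combining the bounds, tw(G) = 3.

Treewidth 3.
Bags: B1 = {2, 3, 4, 5}  B2 = {0, 3, 4, 5}  B3 = {1, 3, 4, 5}
Tree: B1–B2, B2–B3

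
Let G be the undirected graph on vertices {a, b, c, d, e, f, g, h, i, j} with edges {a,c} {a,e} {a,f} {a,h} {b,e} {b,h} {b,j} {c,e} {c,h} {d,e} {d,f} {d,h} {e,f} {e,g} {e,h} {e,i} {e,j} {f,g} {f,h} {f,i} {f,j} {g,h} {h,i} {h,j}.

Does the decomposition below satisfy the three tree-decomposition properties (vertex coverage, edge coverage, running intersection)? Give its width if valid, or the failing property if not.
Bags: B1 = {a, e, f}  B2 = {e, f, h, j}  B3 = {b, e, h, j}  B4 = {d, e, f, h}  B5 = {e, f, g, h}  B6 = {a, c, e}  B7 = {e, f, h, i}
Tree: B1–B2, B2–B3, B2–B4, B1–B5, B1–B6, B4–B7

No — edge (h,a) lies in no bag.

A tree decomposition must satisfy three properties: every vertex lies in some bag; for every edge, both endpoints lie together in some bag; and for every vertex, the bags containing it form a connected subtree. Here edge (h,a) lies in no bag, so the decomposition is invalid.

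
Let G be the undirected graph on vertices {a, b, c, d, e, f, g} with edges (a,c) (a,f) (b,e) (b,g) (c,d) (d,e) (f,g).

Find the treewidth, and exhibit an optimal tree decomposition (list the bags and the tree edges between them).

Treewidth 2.
Bags: B1 = {a, c, d}  B2 = {a, d, f}  B3 = {d, f, g}  B4 = {b, d, g}  B5 = {b, d, e}
Tree: B1–B2, B2–B3, B3–B4, B4–B5

Each bag holds 3 vertices, so the decomposition has width 2, which upper-bounds the treewidth. For the lower bound, G contains the cycle d–c–a–f–g–b–e–d, so G is not a forest; only forests have treewidth ≤ 1, hence tw(G) ≥ 2. Combining the bounds, tw(G) = 2.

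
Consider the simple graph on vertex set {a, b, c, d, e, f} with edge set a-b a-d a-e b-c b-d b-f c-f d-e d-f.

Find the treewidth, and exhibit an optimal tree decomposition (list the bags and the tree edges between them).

The largest bag has 3 vertices, giving width 2; this decomposition certifies tw(G) ≤ 2. Conversely, {b, d, f} is a clique of size 3, and the vertices of any clique must share a bag in every tree decomposition; so some bag has ≥ 3 vertices and tw(G) ≥ 2. The upper and lower bounds meet at 2, so that is the treewidth.

Treewidth 2.
One optimal decomposition is:
Bags: B1 = {b, d, f}  B2 = {a, b, d}  B3 = {b, c, f}  B4 = {a, d, e}
Tree: B1–B2, B1–B3, B2–B4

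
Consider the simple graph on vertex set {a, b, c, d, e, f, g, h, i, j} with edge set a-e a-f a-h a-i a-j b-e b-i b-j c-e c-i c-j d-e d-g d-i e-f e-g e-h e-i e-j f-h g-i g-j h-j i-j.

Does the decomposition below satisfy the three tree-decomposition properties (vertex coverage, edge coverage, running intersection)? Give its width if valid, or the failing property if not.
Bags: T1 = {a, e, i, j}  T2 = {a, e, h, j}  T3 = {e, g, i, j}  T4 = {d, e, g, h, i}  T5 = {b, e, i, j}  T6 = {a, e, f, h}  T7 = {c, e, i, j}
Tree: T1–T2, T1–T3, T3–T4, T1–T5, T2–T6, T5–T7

A tree decomposition must satisfy three properties: every vertex lies in some bag; for every edge, both endpoints lie together in some bag; and for every vertex, the bags containing it form a connected subtree. Here bags containing vertex h are not connected in the tree, so the decomposition is invalid.

No — bags containing vertex h are not connected in the tree.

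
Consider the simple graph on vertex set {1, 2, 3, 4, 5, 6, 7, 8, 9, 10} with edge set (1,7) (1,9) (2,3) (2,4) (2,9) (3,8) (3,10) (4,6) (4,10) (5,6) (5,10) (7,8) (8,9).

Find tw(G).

2

A width-2 tree decomposition is:
Bags: B1 = {1, 7, 8}  B2 = {1, 8, 9}  B3 = {3, 8, 9}  B4 = {2, 3, 9}  B5 = {2, 3, 10}  B6 = {2, 4, 10}  B7 = {4, 5, 10}  B8 = {4, 5, 6}
Tree: B1–B2, B2–B3, B3–B4, B4–B5, B5–B6, B6–B7, B7–B8
Each bag holds 3 vertices, so the decomposition has width 2, which upper-bounds the treewidth. Since 7–1–9–8–7 is a cycle in G, G is not acyclic. Forests are exactly the graphs of treewidth ≤ 1, so tw(G) ≥ 2. The upper and lower bounds meet at 2, so that is the treewidth.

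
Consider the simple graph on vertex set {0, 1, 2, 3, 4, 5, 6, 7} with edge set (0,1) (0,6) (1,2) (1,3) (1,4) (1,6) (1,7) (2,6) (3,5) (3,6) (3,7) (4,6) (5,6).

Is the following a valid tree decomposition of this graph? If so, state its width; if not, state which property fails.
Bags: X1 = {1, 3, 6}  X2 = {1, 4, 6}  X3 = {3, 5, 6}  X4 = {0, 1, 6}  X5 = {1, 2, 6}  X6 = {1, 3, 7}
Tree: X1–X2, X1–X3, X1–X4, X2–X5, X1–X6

Checking the three conditions: (i) the bags cover all of {0, 1, 2, 3, 4, 5, 6, 7}; (ii) for each edge, some bag contains both endpoints; (iii) the bags containing any fixed vertex form a subtree. All hold, so the decomposition is valid with width 3 − 1 = 2.

Yes; width 2.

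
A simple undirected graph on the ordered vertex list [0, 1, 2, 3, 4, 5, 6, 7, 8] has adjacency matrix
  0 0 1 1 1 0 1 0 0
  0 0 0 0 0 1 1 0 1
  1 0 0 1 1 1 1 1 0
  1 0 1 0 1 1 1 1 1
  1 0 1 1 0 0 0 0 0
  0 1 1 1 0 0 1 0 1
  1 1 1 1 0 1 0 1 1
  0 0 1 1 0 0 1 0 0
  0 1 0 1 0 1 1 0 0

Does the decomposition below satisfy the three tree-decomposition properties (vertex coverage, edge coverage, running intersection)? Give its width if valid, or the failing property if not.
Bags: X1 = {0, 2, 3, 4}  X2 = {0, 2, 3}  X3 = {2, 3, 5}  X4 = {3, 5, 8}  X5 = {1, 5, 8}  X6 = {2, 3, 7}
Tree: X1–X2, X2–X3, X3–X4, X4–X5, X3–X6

No — vertex 6 appears in no bag.

A tree decomposition must satisfy three properties: every vertex lies in some bag; for every edge, both endpoints lie together in some bag; and for every vertex, the bags containing it form a connected subtree. Here vertex 6 appears in no bag, so the decomposition is invalid.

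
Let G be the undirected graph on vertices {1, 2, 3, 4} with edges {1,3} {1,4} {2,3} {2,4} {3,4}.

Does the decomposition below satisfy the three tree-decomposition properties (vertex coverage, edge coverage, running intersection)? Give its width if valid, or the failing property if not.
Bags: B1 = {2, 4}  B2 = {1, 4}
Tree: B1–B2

A tree decomposition must satisfy three properties: every vertex lies in some bag; for every edge, both endpoints lie together in some bag; and for every vertex, the bags containing it form a connected subtree. Here vertex 3 appears in no bag, so the decomposition is invalid.

No — vertex 3 appears in no bag.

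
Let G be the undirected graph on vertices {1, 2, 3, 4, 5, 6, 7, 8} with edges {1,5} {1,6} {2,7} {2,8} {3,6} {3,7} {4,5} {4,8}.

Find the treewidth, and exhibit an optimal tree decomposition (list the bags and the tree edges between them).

Each bag holds 3 vertices, so the decomposition has width 2, which upper-bounds the treewidth. For the lower bound, G contains the cycle 7–2–8–4–5–1–6–3–7, so G is not a forest; only forests have treewidth ≤ 1, hence tw(G) ≥ 2. Hence tw(G) = 2 exactly.

Treewidth 2.
One such decomposition:
Bags: B1 = {2, 7, 8}  B2 = {4, 7, 8}  B3 = {4, 5, 7}  B4 = {1, 5, 7}  B5 = {1, 6, 7}  B6 = {3, 6, 7}
Tree: B1–B2, B2–B3, B3–B4, B4–B5, B5–B6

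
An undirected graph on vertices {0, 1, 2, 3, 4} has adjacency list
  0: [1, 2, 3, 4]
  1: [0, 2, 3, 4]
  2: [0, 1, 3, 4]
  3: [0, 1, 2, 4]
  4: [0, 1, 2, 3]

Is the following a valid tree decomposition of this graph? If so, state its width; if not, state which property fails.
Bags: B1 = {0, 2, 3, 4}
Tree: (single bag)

No — vertex 1 appears in no bag.

A tree decomposition must satisfy three properties: every vertex lies in some bag; for every edge, both endpoints lie together in some bag; and for every vertex, the bags containing it form a connected subtree. Here vertex 1 appears in no bag, so the decomposition is invalid.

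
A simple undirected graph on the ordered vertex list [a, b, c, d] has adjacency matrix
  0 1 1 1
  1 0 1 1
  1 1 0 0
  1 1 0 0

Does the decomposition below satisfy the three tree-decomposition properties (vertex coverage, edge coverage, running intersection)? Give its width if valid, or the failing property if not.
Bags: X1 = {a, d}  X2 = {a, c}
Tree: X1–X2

A tree decomposition must satisfy three properties: every vertex lies in some bag; for every edge, both endpoints lie together in some bag; and for every vertex, the bags containing it form a connected subtree. Here vertex b appears in no bag, so the decomposition is invalid.

No — vertex b appears in no bag.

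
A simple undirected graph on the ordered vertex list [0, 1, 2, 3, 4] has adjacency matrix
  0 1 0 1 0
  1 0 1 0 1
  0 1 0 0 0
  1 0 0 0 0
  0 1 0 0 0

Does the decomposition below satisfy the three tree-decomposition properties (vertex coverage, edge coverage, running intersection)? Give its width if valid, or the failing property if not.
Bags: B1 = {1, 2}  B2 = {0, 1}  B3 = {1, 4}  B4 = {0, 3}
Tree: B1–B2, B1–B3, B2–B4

Yes; width 1.

Vertex coverage: the bags together contain {0, 1, 2, 3, 4}, the full vertex set. Edge coverage: each edge of G has both endpoints in at least one bag. Running intersection: for every vertex, the bags containing it form a connected subtree. All three properties hold, so this is a valid tree decomposition of width max|bag| − 1 = 1, and hence tw(G) ≤ 1.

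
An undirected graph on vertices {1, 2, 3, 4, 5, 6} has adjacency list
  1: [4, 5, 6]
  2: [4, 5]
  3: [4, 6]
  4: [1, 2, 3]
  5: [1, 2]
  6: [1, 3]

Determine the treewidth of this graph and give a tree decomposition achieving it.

Every bag has size at most 3, so the width is 3 − 1 = 2 and tw(G) ≤ 2. Since 5–2–4–1–5 is a cycle in G, G is not acyclic. Forests are exactly the graphs of treewidth ≤ 1, so tw(G) ≥ 2. Therefore the treewidth is 2.

Treewidth 2.
One optimal decomposition is:
Bags: B1 = {1, 2, 5}  B2 = {1, 2, 4}  B3 = {1, 4, 6}  B4 = {3, 4, 6}
Tree: B1–B2, B2–B3, B3–B4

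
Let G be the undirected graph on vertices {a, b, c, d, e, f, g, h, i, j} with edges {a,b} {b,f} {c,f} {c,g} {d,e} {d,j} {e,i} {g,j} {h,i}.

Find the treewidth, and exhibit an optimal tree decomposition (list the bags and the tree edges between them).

Treewidth 1.
One such decomposition:
Bags: B1 = {h, i}  B2 = {e, i}  B3 = {d, e}  B4 = {d, j}  B5 = {g, j}  B6 = {c, g}  B7 = {c, f}  B8 = {b, f}  B9 = {a, b}
Tree: B1–B2, B2–B3, B3–B4, B4–B5, B5–B6, B6–B7, B7–B8, B8–B9

Each bag holds 2 vertices, so the decomposition has width 1, which upper-bounds the treewidth. Any graph with an edge has treewidth ≥ 1, and G has the edge h–i. Therefore the treewidth is 1.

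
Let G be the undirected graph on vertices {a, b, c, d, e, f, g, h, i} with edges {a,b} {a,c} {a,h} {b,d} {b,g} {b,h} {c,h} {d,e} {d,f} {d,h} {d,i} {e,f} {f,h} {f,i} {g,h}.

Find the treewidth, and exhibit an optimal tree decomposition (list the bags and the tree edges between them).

Each bag holds 3 vertices, so the decomposition has width 2, which upper-bounds the treewidth. On the other hand G contains the 3-clique {d, e, f}. A clique must lie in a single bag of any decomposition, so no decomposition can have width below 2. Therefore the treewidth is 2.

Treewidth 2.
Bags: B1 = {b, g, h}  B2 = {a, b, h}  B3 = {b, d, h}  B4 = {d, f, h}  B5 = {d, f, i}  B6 = {d, e, f}  B7 = {a, c, h}
Tree: B1–B2, B2–B3, B3–B4, B4–B5, B5–B6, B2–B7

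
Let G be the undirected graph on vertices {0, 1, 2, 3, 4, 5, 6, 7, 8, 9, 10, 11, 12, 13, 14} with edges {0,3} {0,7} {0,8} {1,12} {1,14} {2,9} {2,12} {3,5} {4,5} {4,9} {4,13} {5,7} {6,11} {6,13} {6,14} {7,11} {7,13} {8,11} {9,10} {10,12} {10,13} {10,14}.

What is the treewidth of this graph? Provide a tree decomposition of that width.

Every bag has size at most 4, so the width is 4 − 1 = 3 and tw(G) ≤ 3. For the lower bound: the 4 vertex sets {0,3,8}, {11}, {7}, {4,5,6,13} are disjoint, each induces a connected subgraph, and every pair is joined by at least one edge of G. Contracting each set to a single vertex therefore yields K_{4} as a minor, and since treewidth is minor-monotone, tw(G) ≥ tw(K_{4}) = 3. The upper and lower bounds meet at 3, so that is the treewidth.

Treewidth 3.
One optimal decomposition is:
Bags: B1 = {0, 3, 8, 11}  B2 = {0, 3, 7, 11}  B3 = {3, 5, 7, 11}  B4 = {5, 6, 7, 11}  B5 = {5, 6, 7, 13}  B6 = {4, 5, 6, 13}  B7 = {4, 6, 13, 14}  B8 = {4, 10, 13, 14}  B9 = {4, 9, 10, 14}  B10 = {1, 9, 10, 14}  B11 = {1, 9, 10, 12}  B12 = {1, 2, 9, 12}
Tree: B1–B2, B2–B3, B3–B4, B4–B5, B5–B6, B6–B7, B7–B8, B8–B9, B9–B10, B10–B11, B11–B12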